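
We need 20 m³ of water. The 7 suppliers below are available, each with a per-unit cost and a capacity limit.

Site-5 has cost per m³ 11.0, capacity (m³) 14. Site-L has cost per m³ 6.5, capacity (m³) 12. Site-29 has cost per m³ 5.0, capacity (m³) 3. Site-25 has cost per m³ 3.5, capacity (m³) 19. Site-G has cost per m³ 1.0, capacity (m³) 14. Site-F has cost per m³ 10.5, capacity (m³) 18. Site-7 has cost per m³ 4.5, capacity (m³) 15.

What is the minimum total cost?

35

Use suppliers in increasing cost order.
Site-G at 1.0: take all 14 m³ ; 6 still needed.
Site-25 (3.5): take the remaining 6 ; done.
Site-7, Site-29, Site-L, Site-F, Site-5: unused.
Cost = 14×1.0 + 6×3.5 = 35.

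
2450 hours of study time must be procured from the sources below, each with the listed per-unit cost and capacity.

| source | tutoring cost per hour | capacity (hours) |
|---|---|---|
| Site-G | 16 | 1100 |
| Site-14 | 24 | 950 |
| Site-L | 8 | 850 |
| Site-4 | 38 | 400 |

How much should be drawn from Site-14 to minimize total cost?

Fill from the cheapest source first.
Site-L at 8: take all 850 hours — 1600 still needed.
Site-G at 16: take all 1100 hours — 500 still needed.
Site-14 at 24: take 500 of its 950 — requirement met.
Site-4: unused.

500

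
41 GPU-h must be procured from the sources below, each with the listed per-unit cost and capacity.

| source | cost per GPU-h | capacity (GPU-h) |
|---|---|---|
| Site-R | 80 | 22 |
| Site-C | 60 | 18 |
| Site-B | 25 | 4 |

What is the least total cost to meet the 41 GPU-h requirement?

Fill from the cheapest source first.
Site-B at 25: take all 4 GPU-h — 37 still needed.
Site-C (60): use full 18 — 19 GPU-h to go.
Take 19 from Site-R at 80 to finish.
Cost = 4×25 + 18×60 + 19×80 = 2700.

2700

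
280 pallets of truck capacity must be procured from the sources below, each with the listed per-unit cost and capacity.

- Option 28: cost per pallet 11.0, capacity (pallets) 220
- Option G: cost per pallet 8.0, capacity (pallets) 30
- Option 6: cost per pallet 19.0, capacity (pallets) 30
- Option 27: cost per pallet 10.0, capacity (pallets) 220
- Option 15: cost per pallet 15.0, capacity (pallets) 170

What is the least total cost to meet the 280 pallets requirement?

Cheapest first:
Option G (8.0): use full 30 ; 250 pallets to go.
Option 27 at 10.0: take all 220 pallets ; 30 still needed.
Option 28 at 11.0: take 30 of its 220 ; requirement met.
Option 15, Option 6: unused.
Cost = 30×8.0 + 220×10.0 + 30×11.0 = 2770.

2770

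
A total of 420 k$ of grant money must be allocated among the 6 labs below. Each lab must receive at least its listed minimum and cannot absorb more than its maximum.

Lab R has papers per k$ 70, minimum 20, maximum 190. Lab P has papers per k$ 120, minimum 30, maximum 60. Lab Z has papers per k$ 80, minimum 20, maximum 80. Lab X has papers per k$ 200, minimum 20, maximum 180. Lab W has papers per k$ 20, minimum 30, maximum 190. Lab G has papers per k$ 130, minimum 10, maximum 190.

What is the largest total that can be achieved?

Meeting every minimum uses 20+30+20+20+30+10 = 130 k$, leaving 290.
Rank by papers per k$: Lab X 200 > Lab G 130 > Lab P 120 > Lab Z 80 > Lab R 70 > Lab W 20.
Lab X takes 160 more to reach its cap of 180 → 130 left.
Only 130 left; Lab G takes them to reach 140.
Total = 70×20 + 120×30 + 80×20 + 200×180 + 20×30 + 130×140 = 61400.

61400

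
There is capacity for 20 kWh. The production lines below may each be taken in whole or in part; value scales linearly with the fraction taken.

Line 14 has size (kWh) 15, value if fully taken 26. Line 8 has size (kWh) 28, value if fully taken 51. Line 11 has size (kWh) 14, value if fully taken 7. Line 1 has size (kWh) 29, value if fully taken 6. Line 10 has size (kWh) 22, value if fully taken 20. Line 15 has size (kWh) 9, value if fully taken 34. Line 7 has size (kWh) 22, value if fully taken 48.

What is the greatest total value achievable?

58

Sort by value density: Line 15 34/9≈3.78, Line 7 48/22≈2.18, Line 8 51/28≈1.82, Line 14 26/15≈1.73, Line 10 20/22≈0.909, Line 11 7/14≈0.5, Line 1 6/29≈0.207.
Take all of Line 15 (9 kWh, value 34) → 11 kWh left.
11 kWh left: a 11/22 share of Line 7 gives 48×11/22 = 24.
Total value = 58.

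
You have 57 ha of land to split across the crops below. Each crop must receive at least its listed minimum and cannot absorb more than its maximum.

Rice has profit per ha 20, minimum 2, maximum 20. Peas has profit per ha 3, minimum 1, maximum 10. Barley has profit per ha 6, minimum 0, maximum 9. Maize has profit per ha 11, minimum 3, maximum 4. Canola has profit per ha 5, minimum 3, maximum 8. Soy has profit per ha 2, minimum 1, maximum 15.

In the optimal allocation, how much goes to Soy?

6

Meeting every minimum uses 2+1+0+3+3+1 = 10 ha, leaving 47.
Order the crops by profit per ha: Rice 20 > Maize 11 > Barley 6 > Canola 5 > Peas 3 > Soy 2.
Rice: +18 to 20 (cap) ; 29 left.
Maize: +1 to 4 (cap) ; 28 left.
Give Barley 9 more to hit its cap of 9 ; 19 left.
Canola takes 5 more to reach its cap of 8 ; 14 left.
Give Peas 9 more to hit its cap of 10 ; 5 left.
Soy has room for 14 more but only 5 remain, so it gets 6.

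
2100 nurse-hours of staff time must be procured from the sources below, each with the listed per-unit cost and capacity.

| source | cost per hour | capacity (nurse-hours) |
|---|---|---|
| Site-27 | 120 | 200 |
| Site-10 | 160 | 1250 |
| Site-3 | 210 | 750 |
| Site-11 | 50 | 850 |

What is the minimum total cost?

Cheapest first:
Take 850 from Site-11 at 50 ; need 1250 more.
Take 200 from Site-27 at 120 ; need 1050 more.
Site-10 (160): take the remaining 1050 ; done.
Site-3: unused.
Cost = 850×50 + 200×120 + 1050×160 = 234500.

234500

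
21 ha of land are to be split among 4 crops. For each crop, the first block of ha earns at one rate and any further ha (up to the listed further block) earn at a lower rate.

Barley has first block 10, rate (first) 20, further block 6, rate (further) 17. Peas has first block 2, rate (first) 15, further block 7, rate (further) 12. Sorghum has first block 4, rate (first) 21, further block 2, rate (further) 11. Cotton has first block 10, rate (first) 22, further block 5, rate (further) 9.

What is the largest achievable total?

444

Order all 8 blocks by rate: Cotton/first 22 > Sorghum/first 21 > Barley/first 20 > Barley/second 17 > Peas/first 15 > Peas/second 12 > Sorghum/second 11 > Cotton/second 9.
Cotton first at 22: fill all 10 ; 11 left.
Sorghum/first (21): +4 ; 7 left.
Barley first at 20: only 7 left, fill 7.
Total = 22×10 + 21×4 + 20×7 = 444.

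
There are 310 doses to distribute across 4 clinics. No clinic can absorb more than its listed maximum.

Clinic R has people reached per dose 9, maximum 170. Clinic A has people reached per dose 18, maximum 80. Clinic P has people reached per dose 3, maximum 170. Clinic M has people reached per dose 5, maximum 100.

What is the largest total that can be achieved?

3270

Highest people reached per dose first: Clinic A 18 > Clinic R 9 > Clinic M 5 > Clinic P 3.
Give Clinic A 80 to hit its cap of 80 — 230 left.
Clinic R takes 170 to reach its cap of 170 — 60 left.
Only 60 left; Clinic M takes them to reach 60.
Total = 9×170 + 18×80 + 5×60 = 3270.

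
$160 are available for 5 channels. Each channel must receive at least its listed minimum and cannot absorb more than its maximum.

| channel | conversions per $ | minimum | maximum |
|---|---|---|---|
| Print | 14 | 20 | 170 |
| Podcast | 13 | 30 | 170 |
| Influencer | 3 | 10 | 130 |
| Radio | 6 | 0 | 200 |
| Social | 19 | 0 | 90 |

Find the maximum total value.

Meeting every minimum uses 20+30+10+0+0 = 60 $, leaving 100.
Order the channels by conversions per $: Social 19 > Print 14 > Podcast 13 > Radio 6 > Influencer 3.
Social takes 90 more to reach its cap of 90 ; 10 left.
Only 10 left; Print takes them to reach 30.
Total = 14×30 + 13×30 + 3×10 + 19×90 = 2550.

2550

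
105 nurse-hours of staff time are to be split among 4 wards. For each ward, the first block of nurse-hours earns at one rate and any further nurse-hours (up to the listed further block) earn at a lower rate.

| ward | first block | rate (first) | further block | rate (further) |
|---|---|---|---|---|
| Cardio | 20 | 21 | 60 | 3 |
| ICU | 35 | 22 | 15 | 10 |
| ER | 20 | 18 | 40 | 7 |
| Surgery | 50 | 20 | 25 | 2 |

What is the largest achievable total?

2190

Rank every tier by rate: ICU/first 22 > Cardio/first 21 > Surgery/first 20 > ER/first 18 > ICU/second 10 > ER/second 7 > Cardio/second 3 > Surgery/second 2.
ICU first at 22: fill all 35 — 70 left.
Cardio first at 21: fill all 20 — 50 left.
Surgery/first (20): +50 — 0 left.
Total = 22×35 + 21×20 + 20×50 = 2190.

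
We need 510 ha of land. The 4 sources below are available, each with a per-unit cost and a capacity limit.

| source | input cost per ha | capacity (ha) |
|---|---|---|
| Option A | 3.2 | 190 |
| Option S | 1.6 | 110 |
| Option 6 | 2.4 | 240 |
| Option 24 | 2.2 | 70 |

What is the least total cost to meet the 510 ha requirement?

Fill from the cheapest source first.
Option S (1.6): use full 110 — 400 ha to go.
Option 24 at 2.2: take all 70 ha — 330 still needed.
Option 6 (2.4): use full 240 — 90 ha to go.
Take 90 from Option A at 3.2 to finish.
Cost = 110×1.6 + 70×2.2 + 240×2.4 + 90×3.2 = 1194.

1194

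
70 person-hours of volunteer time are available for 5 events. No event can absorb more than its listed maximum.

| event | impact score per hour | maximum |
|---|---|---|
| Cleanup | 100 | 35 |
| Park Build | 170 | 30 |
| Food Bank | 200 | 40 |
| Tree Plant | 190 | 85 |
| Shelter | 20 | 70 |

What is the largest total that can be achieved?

13700

Rank by impact score per hour: Food Bank 200 > Tree Plant 190 > Park Build 170 > Cleanup 100 > Shelter 20.
Food Bank takes 40 to reach its cap of 40 → 30 left.
Tree Plant: +30 (room for 85) → 30. Pool exhausted.
Total = 200×40 + 190×30 = 13700.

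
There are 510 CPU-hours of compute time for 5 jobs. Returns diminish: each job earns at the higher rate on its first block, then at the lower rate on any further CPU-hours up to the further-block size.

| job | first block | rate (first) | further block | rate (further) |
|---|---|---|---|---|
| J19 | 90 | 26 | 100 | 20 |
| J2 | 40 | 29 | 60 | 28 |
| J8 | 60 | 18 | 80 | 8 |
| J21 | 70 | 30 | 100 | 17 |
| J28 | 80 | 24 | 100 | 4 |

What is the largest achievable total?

12450

Order all 10 blocks by rate: J21/tier1 30 > J2/tier1 29 > J2/tier2 28 > J19/tier1 26 > J28/tier1 24 > J19/tier2 20 > J8/tier1 18 > J21/tier2 17 > J8/tier2 8 > J28/tier2 4.
J21 tier1 at 30: fill all 70 ; 440 left.
J2 tier1 at 29: fill all 40 ; 400 left.
J2/tier2 (28): +60 ; 340 left.
J19 tier1 at 26: fill all 90 ; 250 left.
J28/tier1 (24): +80 ; 170 left.
J19/tier2 (20): +100 ; 70 left.
J8/tier1 (18): +60 ; 10 left.
J21/tier2: +10 of 100 at 17; pool empty.
Total = 30×70 + 29×40 + 28×60 + 26×90 + 24×80 + 20×100 + 18×60 + 17×10 = 12450.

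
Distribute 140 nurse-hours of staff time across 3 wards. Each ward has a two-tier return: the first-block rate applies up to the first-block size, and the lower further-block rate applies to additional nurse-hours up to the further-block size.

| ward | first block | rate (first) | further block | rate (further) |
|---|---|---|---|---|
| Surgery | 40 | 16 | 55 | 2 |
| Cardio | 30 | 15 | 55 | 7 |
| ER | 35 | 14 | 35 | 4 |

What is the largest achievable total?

1825

Treat each block as its own option and order by rate: Surgery/first 16 > Cardio/first 15 > ER/first 14 > Cardio/second 7 > ER/second 4 > Surgery/second 2.
Fill Surgery first block (40 at 16) ; 100 left.
Cardio/first (15): +30 ; 70 left.
Fill ER first block (35 at 14) ; 35 left.
Cardio/second: +35 of 55 at 7; pool empty.
Total = 16×40 + 15×30 + 14×35 + 7×35 = 1825.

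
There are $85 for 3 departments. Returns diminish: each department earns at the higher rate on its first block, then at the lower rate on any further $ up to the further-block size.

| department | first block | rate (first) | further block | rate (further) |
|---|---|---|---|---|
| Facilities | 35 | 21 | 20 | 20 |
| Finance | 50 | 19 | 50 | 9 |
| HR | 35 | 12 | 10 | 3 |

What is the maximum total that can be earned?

Rank every tier by rate: Facilities/tier1 21 > Facilities/tier2 20 > Finance/tier1 19 > HR/tier1 12 > Finance/tier2 9 > HR/tier2 3.
Facilities tier1 at 21: fill all 35 → 50 left.
Facilities tier2 at 20: fill all 20 → 30 left.
Finance tier1 at 19: only 30 left, fill 30.
Total = 21×35 + 20×20 + 19×30 = 1705.

1705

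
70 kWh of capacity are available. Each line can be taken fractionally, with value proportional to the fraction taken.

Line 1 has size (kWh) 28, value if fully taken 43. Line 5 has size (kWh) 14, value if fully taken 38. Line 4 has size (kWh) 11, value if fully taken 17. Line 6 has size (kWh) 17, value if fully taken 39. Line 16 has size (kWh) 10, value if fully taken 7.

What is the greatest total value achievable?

Sort by value density: Line 5 38/14≈2.71, Line 6 39/17≈2.29, Line 4 17/11≈1.55, Line 1 43/28≈1.54, Line 16 7/10≈0.7.
All 14 kWh of Line 5 fit (value 38) ; 56 remain.
All 17 kWh of Line 6 fit (value 39) ; 39 remain.
Line 4: take in full, 11 kWh for value 17 ; 28 left.
All 28 kWh of Line 1 fit (value 43) ; 0 remain.
Total value = 137.

137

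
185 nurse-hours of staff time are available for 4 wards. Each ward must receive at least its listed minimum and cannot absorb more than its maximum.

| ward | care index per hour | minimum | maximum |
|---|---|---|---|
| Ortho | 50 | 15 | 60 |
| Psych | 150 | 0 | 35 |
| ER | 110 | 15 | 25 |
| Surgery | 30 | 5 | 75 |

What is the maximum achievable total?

Meeting every minimum uses 15+0+15+5 = 35 nurse-hours, leaving 150.
Order the wards by care index per hour: Psych 150 > ER 110 > Ortho 50 > Surgery 30.
Psych: +35 to 35 (cap) → 115 left.
ER takes 10 more to reach its cap of 25 → 105 left.
Ortho takes 45 more to reach its cap of 60 → 60 left.
Only 60 left; Surgery takes them to reach 65.
Total = 50×60 + 150×35 + 110×25 + 30×65 = 12950.

12950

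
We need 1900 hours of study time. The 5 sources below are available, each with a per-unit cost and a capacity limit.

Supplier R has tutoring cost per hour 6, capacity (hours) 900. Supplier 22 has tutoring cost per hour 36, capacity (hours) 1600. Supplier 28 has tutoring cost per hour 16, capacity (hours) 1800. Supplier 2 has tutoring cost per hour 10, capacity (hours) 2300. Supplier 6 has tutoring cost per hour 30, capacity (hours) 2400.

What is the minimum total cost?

Cheapest first:
Supplier R at 6: take all 900 hours ; 1000 still needed.
Take 1000 from Supplier 2 at 10 to finish.
Supplier 28, Supplier 6, Supplier 22: unused.
Cost = 900×6 + 1000×10 = 15400.

15400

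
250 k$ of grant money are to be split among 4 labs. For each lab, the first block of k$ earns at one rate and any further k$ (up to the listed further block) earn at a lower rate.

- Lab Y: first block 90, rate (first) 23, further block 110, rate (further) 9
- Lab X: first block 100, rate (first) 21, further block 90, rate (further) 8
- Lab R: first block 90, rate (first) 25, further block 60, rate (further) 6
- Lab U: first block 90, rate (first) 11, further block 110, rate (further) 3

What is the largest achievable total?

5790

Rank every tier by rate: Lab R/T1 25 > Lab Y/T1 23 > Lab X/T1 21 > Lab U/T1 11 > Lab Y/T2 9 > Lab X/T2 8 > Lab R/T2 6 > Lab U/T2 3.
Fill Lab R T1 block (90 at 25) → 160 left.
Lab Y/T1 (23): +90 → 70 left.
70 remain; put them into Lab X T1 at 21.
Total = 25×90 + 23×90 + 21×70 = 5790.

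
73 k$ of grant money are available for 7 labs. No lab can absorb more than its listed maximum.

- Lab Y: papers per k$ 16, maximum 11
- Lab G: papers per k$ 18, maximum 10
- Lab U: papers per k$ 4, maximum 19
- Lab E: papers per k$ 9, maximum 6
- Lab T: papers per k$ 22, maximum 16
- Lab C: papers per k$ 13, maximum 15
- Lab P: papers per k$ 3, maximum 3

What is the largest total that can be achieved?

Rank by papers per k$: Lab T 22 > Lab G 18 > Lab Y 16 > Lab C 13 > Lab E 9 > Lab U 4 > Lab P 3.
Give Lab T 16 to hit its cap of 16 — 57 left.
Lab G: +10 to 10 (cap) — 47 left.
Lab Y takes 11 to reach its cap of 11 — 36 left.
Lab C: +15 to 15 (cap) — 21 left.
Lab E: +6 to 6 (cap) — 15 left.
Lab U: +15 (room for 19) → 15. Pool exhausted.
Total = 16×11 + 18×10 + 4×15 + 9×6 + 22×16 + 13×15 = 1017.

1017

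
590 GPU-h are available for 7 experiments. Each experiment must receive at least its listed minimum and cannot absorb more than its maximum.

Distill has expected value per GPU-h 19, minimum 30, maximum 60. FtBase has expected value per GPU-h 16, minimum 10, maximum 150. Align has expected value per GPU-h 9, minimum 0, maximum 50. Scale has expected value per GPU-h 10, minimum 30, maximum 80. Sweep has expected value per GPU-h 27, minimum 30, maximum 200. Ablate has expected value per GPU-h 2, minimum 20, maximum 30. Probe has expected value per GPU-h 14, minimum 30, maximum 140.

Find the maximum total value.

11100

Meeting every minimum uses 30+10+0+30+30+20+30 = 150 GPU-h, leaving 440.
Highest expected value per GPU-h first: Sweep 27 > Distill 19 > FtBase 16 > Probe 14 > Scale 10 > Align 9 > Ablate 2.
Give Sweep 170 more to hit its cap of 200 — 270 left.
Give Distill 30 more to hit its cap of 60 — 240 left.
FtBase: +140 to 150 (cap) — 100 left.
Probe: +100 (room for 110) → 130. Pool exhausted.
Total = 19×60 + 16×150 + 10×30 + 27×200 + 2×20 + 14×130 = 11100.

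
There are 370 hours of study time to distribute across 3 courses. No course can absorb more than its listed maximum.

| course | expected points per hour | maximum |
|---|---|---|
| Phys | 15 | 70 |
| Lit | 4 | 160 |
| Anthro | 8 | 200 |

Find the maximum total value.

Rank by expected points per hour: Phys 15 > Anthro 8 > Lit 4.
Give Phys 70 to hit its cap of 70 ; 300 left.
Anthro takes 200 to reach its cap of 200 ; 100 left.
Lit: +100 (room for 160) → 100. Pool exhausted.
Total = 15×70 + 4×100 + 8×200 = 3050.

3050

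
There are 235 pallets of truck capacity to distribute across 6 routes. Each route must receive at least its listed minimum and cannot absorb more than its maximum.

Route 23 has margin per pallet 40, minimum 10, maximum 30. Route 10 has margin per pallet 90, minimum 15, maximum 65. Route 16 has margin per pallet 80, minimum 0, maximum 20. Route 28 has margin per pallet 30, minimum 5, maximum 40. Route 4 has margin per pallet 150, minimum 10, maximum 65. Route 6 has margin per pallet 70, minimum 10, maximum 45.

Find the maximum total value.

Meeting every minimum uses 10+15+0+5+10+10 = 50 pallets, leaving 185.
Rank by margin per pallet: Route 4 150 > Route 10 90 > Route 16 80 > Route 6 70 > Route 23 40 > Route 28 30.
Give Route 4 55 more to hit its cap of 65 → 130 left.
Route 10 takes 50 more to reach its cap of 65 → 80 left.
Route 16 takes 20 more to reach its cap of 20 → 60 left.
Route 6: +35 to 45 (cap) → 25 left.
Route 23: +20 to 30 (cap) → 5 left.
Only 5 left; Route 28 takes them to reach 10.
Total = 40×30 + 90×65 + 80×20 + 30×10 + 150×65 + 70×45 = 21850.

21850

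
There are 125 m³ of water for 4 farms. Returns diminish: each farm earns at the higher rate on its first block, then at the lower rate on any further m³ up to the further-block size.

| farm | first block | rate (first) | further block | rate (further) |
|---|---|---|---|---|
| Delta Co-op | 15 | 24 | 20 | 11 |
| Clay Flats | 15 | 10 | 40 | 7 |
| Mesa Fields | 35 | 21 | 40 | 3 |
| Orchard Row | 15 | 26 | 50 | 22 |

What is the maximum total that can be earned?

Order all 8 blocks by rate: Orchard Row/first 26 > Delta Co-op/first 24 > Orchard Row/second 22 > Mesa Fields/first 21 > Delta Co-op/second 11 > Clay Flats/first 10 > Clay Flats/second 7 > Mesa Fields/second 3.
Orchard Row first at 26: fill all 15 → 110 left.
Fill Delta Co-op first block (15 at 24) → 95 left.
Orchard Row/second (22): +50 → 45 left.
Mesa Fields/first (21): +35 → 10 left.
Delta Co-op second at 11: only 10 left, fill 10.
Total = 26×15 + 24×15 + 22×50 + 21×35 + 11×10 = 2695.

2695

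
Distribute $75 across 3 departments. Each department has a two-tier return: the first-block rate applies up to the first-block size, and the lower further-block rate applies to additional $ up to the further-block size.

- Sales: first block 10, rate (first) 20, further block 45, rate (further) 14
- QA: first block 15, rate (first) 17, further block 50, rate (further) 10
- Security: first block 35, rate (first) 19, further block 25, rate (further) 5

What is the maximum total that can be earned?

Rank every tier by rate: Sales/tier1 20 > Security/tier1 19 > QA/tier1 17 > Sales/tier2 14 > QA/tier2 10 > Security/tier2 5.
Sales tier1 at 20: fill all 10 — 65 left.
Fill Security tier1 block (35 at 19) — 30 left.
QA tier1 at 17: fill all 15 — 15 left.
Sales/tier2: +15 of 45 at 14; pool empty.
Total = 20×10 + 19×35 + 17×15 + 14×15 = 1330.

1330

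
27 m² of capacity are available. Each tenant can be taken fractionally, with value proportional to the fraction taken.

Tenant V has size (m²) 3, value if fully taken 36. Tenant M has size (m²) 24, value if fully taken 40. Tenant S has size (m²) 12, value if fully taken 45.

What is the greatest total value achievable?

Rank by value-to-size ratio: Tenant V 36/3≈12, Tenant S 45/12≈3.75, Tenant M 40/24≈1.67.
All 3 m² of Tenant V fit (value 36) → 24 remain.
All 12 m² of Tenant S fit (value 45) → 12 remain.
Fill the last 12 m² with part of Tenant M: 12/24 of it earns 20.
Total value = 101.

101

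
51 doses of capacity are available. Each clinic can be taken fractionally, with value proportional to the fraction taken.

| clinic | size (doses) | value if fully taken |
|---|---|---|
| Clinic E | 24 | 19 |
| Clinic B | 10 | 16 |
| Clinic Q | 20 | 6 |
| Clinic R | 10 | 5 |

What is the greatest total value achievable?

Sort by value density: Clinic B 16/10≈1.6, Clinic E 19/24≈0.792, Clinic R 5/10≈0.5, Clinic Q 6/20≈0.3.
Clinic B: take in full, 10 doses for value 16 — 41 left.
Take all of Clinic E (24 doses, value 19) — 17 doses left.
All 10 doses of Clinic R fit (value 5) — 7 remain.
Only 7 doses remain; take 7/20 of Clinic Q for value 6×7/20 = 2.1.
Total value = 42.1.

42.1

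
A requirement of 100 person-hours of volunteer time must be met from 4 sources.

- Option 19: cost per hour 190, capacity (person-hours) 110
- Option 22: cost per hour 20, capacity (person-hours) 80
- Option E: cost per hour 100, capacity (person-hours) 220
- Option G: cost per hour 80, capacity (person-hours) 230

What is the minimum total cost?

3200

Use sources in increasing cost order.
Option 22 at 20: take all 80 person-hours → 20 still needed.
Option G at 80: take 20 of its 230 → requirement met.
Option E, Option 19: unused.
Cost = 80×20 + 20×80 = 3200.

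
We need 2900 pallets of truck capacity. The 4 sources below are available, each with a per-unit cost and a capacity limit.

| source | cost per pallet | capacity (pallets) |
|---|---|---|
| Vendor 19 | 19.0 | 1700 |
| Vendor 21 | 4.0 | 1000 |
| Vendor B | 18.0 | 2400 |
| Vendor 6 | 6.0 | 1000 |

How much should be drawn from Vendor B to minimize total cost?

900

Cheapest first:
Vendor 21 (4.0): use full 1000 → 1900 pallets to go.
Take 1000 from Vendor 6 at 6.0 → need 900 more.
Vendor B (18.0): take the remaining 900 → done.
Vendor 19: unused.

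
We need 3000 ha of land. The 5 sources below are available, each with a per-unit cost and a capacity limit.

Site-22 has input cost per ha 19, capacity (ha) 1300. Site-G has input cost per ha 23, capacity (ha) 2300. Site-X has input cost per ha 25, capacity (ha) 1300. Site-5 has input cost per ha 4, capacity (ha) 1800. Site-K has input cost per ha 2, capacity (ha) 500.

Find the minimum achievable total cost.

21500

Cheapest first:
Take 500 from Site-K at 2 — need 2500 more.
Site-5 (4): use full 1800 — 700 ha to go.
Site-22 at 19: take 700 of its 1300 — requirement met.
Site-G, Site-X: unused.
Cost = 500×2 + 1800×4 + 700×19 = 21500.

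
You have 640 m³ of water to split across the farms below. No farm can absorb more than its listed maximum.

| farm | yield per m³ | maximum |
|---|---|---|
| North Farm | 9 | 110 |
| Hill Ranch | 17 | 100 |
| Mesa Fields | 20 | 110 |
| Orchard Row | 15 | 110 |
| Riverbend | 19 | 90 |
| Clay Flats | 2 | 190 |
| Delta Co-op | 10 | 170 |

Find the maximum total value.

9500

Highest yield per m³ first: Mesa Fields 20 > Riverbend 19 > Hill Ranch 17 > Orchard Row 15 > Delta Co-op 10 > North Farm 9 > Clay Flats 2.
Give Mesa Fields 110 to hit its cap of 110 ; 530 left.
Give Riverbend 90 to hit its cap of 90 ; 440 left.
Hill Ranch takes 100 to reach its cap of 100 ; 340 left.
Give Orchard Row 110 to hit its cap of 110 ; 230 left.
Give Delta Co-op 170 to hit its cap of 170 ; 60 left.
North Farm has room for 110 but only 60 remain, so it gets 60.
Total = 9×60 + 17×100 + 20×110 + 15×110 + 19×90 + 10×170 = 9500.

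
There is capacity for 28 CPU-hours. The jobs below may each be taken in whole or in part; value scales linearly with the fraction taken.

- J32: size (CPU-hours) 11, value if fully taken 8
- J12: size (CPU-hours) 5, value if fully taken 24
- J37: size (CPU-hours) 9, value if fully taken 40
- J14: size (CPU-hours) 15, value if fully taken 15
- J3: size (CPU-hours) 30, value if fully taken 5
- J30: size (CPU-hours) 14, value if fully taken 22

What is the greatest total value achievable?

Sort by value density: J12 24/5≈4.8, J37 40/9≈4.44, J30 22/14≈1.57, J14 15/15≈1, J32 8/11≈0.727, J3 5/30≈0.167.
J12: take in full, 5 CPU-hours for value 24 ; 23 left.
Take all of J37 (9 CPU-hours, value 40) ; 14 CPU-hours left.
Take all of J30 (14 CPU-hours, value 22) ; 0 CPU-hours left.
Total value = 86.

86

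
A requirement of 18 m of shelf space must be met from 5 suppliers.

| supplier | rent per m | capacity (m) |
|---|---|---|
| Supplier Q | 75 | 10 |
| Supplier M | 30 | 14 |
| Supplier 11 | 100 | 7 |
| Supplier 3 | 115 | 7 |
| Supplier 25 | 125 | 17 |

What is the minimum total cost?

Use suppliers in increasing cost order.
Take 14 from Supplier M at 30 — need 4 more.
Supplier Q (75): take the remaining 4 — done.
Supplier 11, Supplier 3, Supplier 25: unused.
Cost = 14×30 + 4×75 = 720.

720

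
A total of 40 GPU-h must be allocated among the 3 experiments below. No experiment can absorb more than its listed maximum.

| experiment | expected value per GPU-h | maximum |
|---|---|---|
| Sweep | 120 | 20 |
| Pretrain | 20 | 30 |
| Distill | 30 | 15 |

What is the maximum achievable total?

2950

Rank by expected value per GPU-h: Sweep 120 > Distill 30 > Pretrain 20.
Give Sweep 20 to hit its cap of 20 → 20 left.
Give Distill 15 to hit its cap of 15 → 5 left.
Pretrain has room for 30 but only 5 remain, so it gets 5.
Total = 120×20 + 20×5 + 30×15 = 2950.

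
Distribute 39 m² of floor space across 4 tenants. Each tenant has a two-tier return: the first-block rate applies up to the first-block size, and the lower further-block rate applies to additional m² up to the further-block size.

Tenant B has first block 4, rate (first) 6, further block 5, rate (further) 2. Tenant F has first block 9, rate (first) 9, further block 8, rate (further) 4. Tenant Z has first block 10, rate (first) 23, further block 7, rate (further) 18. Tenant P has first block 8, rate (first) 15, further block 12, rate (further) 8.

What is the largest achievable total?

597

Order all 8 blocks by rate: Tenant Z/first 23 > Tenant Z/second 18 > Tenant P/first 15 > Tenant F/first 9 > Tenant P/second 8 > Tenant B/first 6 > Tenant F/second 4 > Tenant B/second 2.
Tenant Z/first (23): +10 → 29 left.
Tenant Z/second (18): +7 → 22 left.
Fill Tenant P first block (8 at 15) → 14 left.
Tenant F/first (9): +9 → 5 left.
Tenant P second at 8: only 5 left, fill 5.
Total = 23×10 + 18×7 + 15×8 + 9×9 + 8×5 = 597.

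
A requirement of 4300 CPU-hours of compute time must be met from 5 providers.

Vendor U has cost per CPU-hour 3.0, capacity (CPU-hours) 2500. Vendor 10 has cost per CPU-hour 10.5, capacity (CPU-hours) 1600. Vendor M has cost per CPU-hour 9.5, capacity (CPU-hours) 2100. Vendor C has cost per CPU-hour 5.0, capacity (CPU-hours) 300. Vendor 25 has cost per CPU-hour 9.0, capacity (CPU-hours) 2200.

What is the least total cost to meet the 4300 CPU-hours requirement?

22500

Fill from the cheapest provider first.
Take 2500 from Vendor U at 3.0 — need 1800 more.
Vendor C (5.0): use full 300 — 1500 CPU-hours to go.
Take 1500 from Vendor 25 at 9.0 to finish.
Vendor M, Vendor 10: unused.
Cost = 2500×3.0 + 300×5.0 + 1500×9.0 = 22500.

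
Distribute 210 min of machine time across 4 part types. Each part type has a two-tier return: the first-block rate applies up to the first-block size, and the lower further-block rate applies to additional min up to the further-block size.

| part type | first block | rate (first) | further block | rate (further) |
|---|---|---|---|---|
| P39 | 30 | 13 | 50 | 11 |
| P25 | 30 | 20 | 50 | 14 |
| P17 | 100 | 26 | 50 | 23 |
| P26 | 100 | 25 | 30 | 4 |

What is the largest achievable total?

5330

Order all 8 blocks by rate: P17/tier1 26 > P26/tier1 25 > P17/tier2 23 > P25/tier1 20 > P25/tier2 14 > P39/tier1 13 > P39/tier2 11 > P26/tier2 4.
Fill P17 tier1 block (100 at 26) → 110 left.
P26/tier1 (25): +100 → 10 left.
P17/tier2: +10 of 50 at 23; pool empty.
Total = 26×100 + 25×100 + 23×10 = 5330.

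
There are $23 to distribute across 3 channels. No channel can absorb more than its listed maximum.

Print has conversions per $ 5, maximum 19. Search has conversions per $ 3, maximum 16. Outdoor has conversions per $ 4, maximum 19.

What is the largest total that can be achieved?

Highest conversions per $ first: Print 5 > Outdoor 4 > Search 3.
Give Print 19 to hit its cap of 19 — 4 left.
Outdoor: +4 (room for 19) → 4. Pool exhausted.
Total = 5×19 + 4×4 = 111.

111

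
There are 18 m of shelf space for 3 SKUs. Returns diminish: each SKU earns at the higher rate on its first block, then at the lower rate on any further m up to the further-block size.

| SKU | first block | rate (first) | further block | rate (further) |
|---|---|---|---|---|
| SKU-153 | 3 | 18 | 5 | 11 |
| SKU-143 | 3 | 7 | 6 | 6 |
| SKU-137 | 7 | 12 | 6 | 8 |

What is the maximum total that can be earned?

Order all 6 blocks by rate: SKU-153/T1 18 > SKU-137/T1 12 > SKU-153/T2 11 > SKU-137/T2 8 > SKU-143/T1 7 > SKU-143/T2 6.
Fill SKU-153 T1 block (3 at 18) — 15 left.
SKU-137/T1 (12): +7 — 8 left.
Fill SKU-153 T2 block (5 at 11) — 3 left.
SKU-137/T2: +3 of 6 at 8; pool empty.
Total = 18×3 + 12×7 + 11×5 + 8×3 = 217.

217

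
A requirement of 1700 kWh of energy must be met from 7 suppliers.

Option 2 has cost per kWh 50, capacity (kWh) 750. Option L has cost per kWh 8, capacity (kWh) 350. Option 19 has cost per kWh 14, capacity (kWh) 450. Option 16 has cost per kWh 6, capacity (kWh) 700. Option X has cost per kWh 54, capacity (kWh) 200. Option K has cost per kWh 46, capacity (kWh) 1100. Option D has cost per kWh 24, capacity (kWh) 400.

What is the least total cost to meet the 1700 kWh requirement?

18100

Cheapest first:
Option 16 at 6: take all 700 kWh ; 1000 still needed.
Take 350 from Option L at 8 ; need 650 more.
Option 19 (14): use full 450 ; 200 kWh to go.
Take 200 from Option D at 24 to finish.
Option K, Option 2, Option X: unused.
Cost = 700×6 + 350×8 + 450×14 + 200×24 = 18100.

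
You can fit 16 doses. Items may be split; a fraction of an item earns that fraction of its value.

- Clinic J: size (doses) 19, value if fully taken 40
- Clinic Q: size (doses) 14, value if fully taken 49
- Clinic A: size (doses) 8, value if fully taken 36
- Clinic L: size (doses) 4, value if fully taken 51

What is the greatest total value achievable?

Rank by value-to-size ratio: Clinic L 51/4≈12.8, Clinic A 36/8≈4.5, Clinic Q 49/14≈3.5, Clinic J 40/19≈2.11.
Take all of Clinic L (4 doses, value 51) → 12 doses left.
Clinic A: take in full, 8 doses for value 36 → 4 left.
4 doses left: a 4/14 share of Clinic Q gives 49×4/14 = 14.
Total value = 101.

101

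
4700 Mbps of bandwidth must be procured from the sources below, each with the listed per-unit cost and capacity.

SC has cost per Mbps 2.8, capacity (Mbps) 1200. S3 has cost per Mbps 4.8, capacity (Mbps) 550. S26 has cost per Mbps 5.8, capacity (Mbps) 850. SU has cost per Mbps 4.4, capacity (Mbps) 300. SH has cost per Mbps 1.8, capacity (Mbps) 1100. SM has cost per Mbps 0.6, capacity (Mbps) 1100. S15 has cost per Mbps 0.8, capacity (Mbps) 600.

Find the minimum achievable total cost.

Use sources in increasing cost order.
SM at 0.6: take all 1100 Mbps → 3600 still needed.
Take 600 from S15 at 0.8 → need 3000 more.
SH (1.8): use full 1100 → 1900 Mbps to go.
SC at 2.8: take all 1200 Mbps → 700 still needed.
Take 300 from SU at 4.4 → need 400 more.
Take 400 from S3 at 4.8 to finish.
S26: unused.
Cost = 1100×0.6 + 600×0.8 + 1100×1.8 + 1200×2.8 + 300×4.4 + 400×4.8 = 9720.

9720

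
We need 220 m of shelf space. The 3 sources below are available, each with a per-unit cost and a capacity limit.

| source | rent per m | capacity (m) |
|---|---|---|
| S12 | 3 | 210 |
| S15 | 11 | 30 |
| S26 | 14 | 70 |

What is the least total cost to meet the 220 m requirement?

Cheapest first:
Take 210 from S12 at 3 ; need 10 more.
S15 (11): take the remaining 10 ; done.
S26: unused.
Cost = 210×3 + 10×11 = 740.

740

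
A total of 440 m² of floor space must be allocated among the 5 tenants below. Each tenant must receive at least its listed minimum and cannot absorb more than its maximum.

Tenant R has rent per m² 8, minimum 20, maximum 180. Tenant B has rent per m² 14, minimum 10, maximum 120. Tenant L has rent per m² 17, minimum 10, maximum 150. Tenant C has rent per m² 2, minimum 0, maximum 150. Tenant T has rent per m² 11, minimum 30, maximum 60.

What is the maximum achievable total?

Meeting every minimum uses 20+10+10+0+30 = 70 m², leaving 370.
Highest rent per m² first: Tenant L 17 > Tenant B 14 > Tenant T 11 > Tenant R 8 > Tenant C 2.
Give Tenant L 140 more to hit its cap of 150 ; 230 left.
Tenant B takes 110 more to reach its cap of 120 ; 120 left.
Give Tenant T 30 more to hit its cap of 60 ; 90 left.
Tenant R has room for 160 more but only 90 remain, so it gets 110.
Total = 8×110 + 14×120 + 17×150 + 11×60 = 5770.

5770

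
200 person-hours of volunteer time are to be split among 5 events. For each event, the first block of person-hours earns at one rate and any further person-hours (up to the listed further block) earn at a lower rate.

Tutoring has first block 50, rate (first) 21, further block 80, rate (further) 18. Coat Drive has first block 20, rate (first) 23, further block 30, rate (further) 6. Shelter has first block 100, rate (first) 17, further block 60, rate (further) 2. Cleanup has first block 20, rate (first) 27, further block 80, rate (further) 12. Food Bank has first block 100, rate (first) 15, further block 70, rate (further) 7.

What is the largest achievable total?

Treat each block as its own option and order by rate: Cleanup/tier1 27 > Coat Drive/tier1 23 > Tutoring/tier1 21 > Tutoring/tier2 18 > Shelter/tier1 17 > Food Bank/tier1 15 > Cleanup/tier2 12 > Food Bank/tier2 7 > Coat Drive/tier2 6 > Shelter/tier2 2.
Fill Cleanup tier1 block (20 at 27) ; 180 left.
Coat Drive tier1 at 23: fill all 20 ; 160 left.
Tutoring/tier1 (21): +50 ; 110 left.
Tutoring/tier2 (18): +80 ; 30 left.
Shelter tier1 at 17: only 30 left, fill 30.
Total = 27×20 + 23×20 + 21×50 + 18×80 + 17×30 = 4000.

4000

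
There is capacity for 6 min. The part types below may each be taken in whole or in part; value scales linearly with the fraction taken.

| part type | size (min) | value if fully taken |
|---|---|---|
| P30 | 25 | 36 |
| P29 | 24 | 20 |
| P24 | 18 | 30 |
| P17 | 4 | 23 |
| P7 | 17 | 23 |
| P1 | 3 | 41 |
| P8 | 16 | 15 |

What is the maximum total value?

Rank by value-to-size ratio: P1 41/3≈13.7, P17 23/4≈5.75, P24 30/18≈1.67, P30 36/25≈1.44, P7 23/17≈1.35, P8 15/16≈0.938, P29 20/24≈0.833.
All 3 min of P1 fit (value 41) → 3 remain.
3 min left: a 3/4 share of P17 gives 23×3/4 = 17.25.
Total value = 58.25.

58.25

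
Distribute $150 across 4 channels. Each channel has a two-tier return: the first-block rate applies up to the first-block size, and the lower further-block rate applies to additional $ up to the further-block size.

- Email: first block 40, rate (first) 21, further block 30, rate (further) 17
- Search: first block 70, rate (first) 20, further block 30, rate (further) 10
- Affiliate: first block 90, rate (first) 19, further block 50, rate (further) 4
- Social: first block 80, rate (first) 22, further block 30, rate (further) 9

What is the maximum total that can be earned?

3200

Treat each block as its own option and order by rate: Social/T1 22 > Email/T1 21 > Search/T1 20 > Affiliate/T1 19 > Email/T2 17 > Search/T2 10 > Social/T2 9 > Affiliate/T2 4.
Fill Social T1 block (80 at 22) ; 70 left.
Email/T1 (21): +40 ; 30 left.
Search T1 at 20: only 30 left, fill 30.
Total = 22×80 + 21×40 + 20×30 = 3200.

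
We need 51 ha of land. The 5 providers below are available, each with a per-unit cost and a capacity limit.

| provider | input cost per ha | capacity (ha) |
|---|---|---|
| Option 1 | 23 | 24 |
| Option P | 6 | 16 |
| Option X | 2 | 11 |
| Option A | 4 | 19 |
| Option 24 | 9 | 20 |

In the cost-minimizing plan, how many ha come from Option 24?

Fill from the cheapest provider first.
Option X at 2: take all 11 ha ; 40 still needed.
Option A (4): use full 19 ; 21 ha to go.
Option P (6): use full 16 ; 5 ha to go.
Option 24 at 9: take 5 of its 20 ; requirement met.
Option 1: unused.

5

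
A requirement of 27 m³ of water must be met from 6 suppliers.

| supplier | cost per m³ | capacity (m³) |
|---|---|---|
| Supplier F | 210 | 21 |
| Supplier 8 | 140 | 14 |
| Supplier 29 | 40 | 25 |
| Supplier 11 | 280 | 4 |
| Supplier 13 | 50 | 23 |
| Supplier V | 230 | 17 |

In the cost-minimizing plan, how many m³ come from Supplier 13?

Cheapest first:
Supplier 29 at 40: take all 25 m³ ; 2 still needed.
Take 2 from Supplier 13 at 50 to finish.
Supplier 8, Supplier F, Supplier V, Supplier 11: unused.

2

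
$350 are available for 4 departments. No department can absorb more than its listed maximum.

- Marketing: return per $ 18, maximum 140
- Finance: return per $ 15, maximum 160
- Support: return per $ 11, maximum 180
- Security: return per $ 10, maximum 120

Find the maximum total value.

5470

Highest return per $ first: Marketing 18 > Finance 15 > Support 11 > Security 10.
Marketing: +140 to 140 (cap) — 210 left.
Finance: +160 to 160 (cap) — 50 left.
Support: +50 (room for 180) → 50. Pool exhausted.
Total = 18×140 + 15×160 + 11×50 = 5470.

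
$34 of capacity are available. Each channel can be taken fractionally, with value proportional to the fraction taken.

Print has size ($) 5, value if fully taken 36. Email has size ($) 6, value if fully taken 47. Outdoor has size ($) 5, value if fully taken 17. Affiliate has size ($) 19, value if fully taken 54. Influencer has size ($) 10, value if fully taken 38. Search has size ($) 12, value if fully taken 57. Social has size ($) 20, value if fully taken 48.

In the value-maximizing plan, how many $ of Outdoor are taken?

Sort by value density: Email 47/6≈7.83, Print 36/5≈7.2, Search 57/12≈4.75, Influencer 38/10≈3.8, Outdoor 17/5≈3.4, Affiliate 54/19≈2.84, Social 48/20≈2.4.
Email: take in full, 6 $ for value 47 — 28 left.
All 5 $ of Print fit (value 36) — 23 remain.
All 12 $ of Search fit (value 57) — 11 remain.
Influencer: take in full, 10 $ for value 38 — 1 left.
Fill the last 1 $ with part of Outdoor: 1/5 of it earns 3.4.

1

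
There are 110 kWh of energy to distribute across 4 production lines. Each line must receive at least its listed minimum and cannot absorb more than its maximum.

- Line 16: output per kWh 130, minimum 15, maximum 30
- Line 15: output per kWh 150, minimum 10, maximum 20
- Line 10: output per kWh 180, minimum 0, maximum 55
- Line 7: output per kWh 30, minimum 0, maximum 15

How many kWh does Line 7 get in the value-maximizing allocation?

5

Meeting every minimum uses 15+10+0+0 = 25 kWh, leaving 85.
Rank by output per kWh: Line 10 180 > Line 15 150 > Line 16 130 > Line 7 30.
Give Line 10 55 more to hit its cap of 55 — 30 left.
Give Line 15 10 more to hit its cap of 20 — 20 left.
Line 16: +15 to 30 (cap) — 5 left.
Line 7 has room for 15 more but only 5 remain, so it gets 5.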